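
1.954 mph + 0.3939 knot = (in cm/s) 1 mph = 0.44704 m/s, so 1.954 mph = 1.954 * 0.44704 = 0.87351616 m/s. 1 knot = 0.51444444 m/s, so 0.3939 knot = 0.3939 * 0.51444444 = 0.20263967 m/s. Sum: 0.87351616 + 0.20263967 = 1.0761558 m/s. 1 cm/s = 0.01 m/s, so 1.0761558 m/s = 1.0761558 / 0.01 = 107.61558 cm/s ≈ 107.6 cm/s (4 s.f.). Final answer: 107.6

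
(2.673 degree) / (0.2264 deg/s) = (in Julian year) 3.741e-07. Check: 1 degree = 0.017453293 rad, so 2.673 degree = 2.673 * 0.017453293 = 0.046652651 rad. 1 deg/s = 0.017453293 rad/s, so 0.2264 deg/s = 0.2264 * 0.017453293 = 0.0039514254 rad/s. Combine: 0.046652651 rad / 0.0039514254 rad/s = 11.806537 s. 1 Julian year = 31557600 s, so 11.806537 s = 11.806537 / 31557600 = 3.7412658e-07 Julian year ≈ 3.741e-07 Julian year (4 s.f.).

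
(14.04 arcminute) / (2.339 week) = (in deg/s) 1 arcminute = 0.00029088821 rad, so 14.04 arcminute = 14.04 * 0.00029088821 = 0.0040840704 rad. 1 week = 604800 s, so 2.339 week = 2.339 * 604800 = 1414627.2 s. Combine: 0.0040840704 rad / 1414627.2 s = 2.8870295e-09 rad/s. 1 deg/s = 0.017453293 rad/s, so 2.8870295e-09 rad/s = 2.8870295e-09 / 0.017453293 = 1.6541461e-07 deg/s ≈ 1.654e-07 deg/s (4 s.f.). Final answer: 1.654e-07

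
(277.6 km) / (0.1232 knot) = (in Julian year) 0.1388. Check: 1 km = 1000 m, so 277.6 km = 277.6 * 1000 = 277600 m. 1 knot = 0.51444444 m/s, so 0.1232 knot = 0.1232 * 0.51444444 = 0.063379556 m/s. Combine: 277600 m / 0.063379556 m/s = 4379961.3 s. 1 Julian year = 31557600 s, so 4379961.3 s = 4379961.3 / 31557600 = 0.1387926 Julian year ≈ 0.1388 Julian year (4 s.f.).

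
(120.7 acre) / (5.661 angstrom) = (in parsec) 0.02796. Check: 1 acre = 4046.8564 m^2, so 120.7 acre = 120.7 * 4046.8564 = 488455.57 m^2. 1 angstrom = 1e-10 m, so 5.661 angstrom = 5.661 * 1e-10 = 5.661e-10 m. Combine: 488455.57 m^2 / 5.661e-10 m = 8.6284326e+14 m. 1 parsec = 3.0856776e+16 m, so 8.6284326e+14 m = 8.6284326e+14 / 3.0856776e+16 = 0.027962846 parsec ≈ 0.02796 parsec (4 s.f.).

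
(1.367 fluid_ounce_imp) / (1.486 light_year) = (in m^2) 2.763e-21. Check: 1 fluid_ounce_imp = 2.8413063e-05 m^3, so 1.367 fluid_ounce_imp = 1.367 * 2.8413063e-05 = 3.8840656e-05 m^3. 1 light_year = 9.4607305e+15 m, so 1.486 light_year = 1.486 * 9.4607305e+15 = 1.4058645e+16 m. Combine: 3.8840656e-05 m^3 / 1.4058645e+16 m = 2.7627595e-21 m^2. Result: 2.7627595e-21 m^2 ≈ 2.763e-21 m^2 (4 s.f.).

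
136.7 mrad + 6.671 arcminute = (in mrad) 1 mrad = 0.001 rad, so 136.7 mrad = 136.7 * 0.001 = 0.1367 rad. 1 arcminute = 0.00029088821 rad, so 6.671 arcminute = 6.671 * 0.00029088821 = 0.0019405152 rad. Sum: 0.1367 + 0.0019405152 = 0.13864052 rad. 1 mrad = 0.001 rad, so 0.13864052 rad = 0.13864052 / 0.001 = 138.64052 mrad ≈ 138.6 mrad (4 s.f.). Final answer: 138.6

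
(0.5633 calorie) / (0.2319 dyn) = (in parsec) 1 calorie = 4.184 J, so 0.5633 calorie = 0.5633 * 4.184 = 2.3568472 J. 1 dyn = 1e-05 N, so 0.2319 dyn = 0.2319 * 1e-05 = 2.319e-06 N. Combine: 2.3568472 J / 2.319e-06 N = 1016320.5 m. 1 parsec = 3.0856776e+16 m, so 1016320.5 m = 1016320.5 / 3.0856776e+16 = 3.2936704e-11 parsec ≈ 3.294e-11 parsec (4 s.f.). Final answer: 3.294e-11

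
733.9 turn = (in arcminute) 1.585e+07. Check: 1 turn = 6.2831853 rad, so 733.9 turn = 733.9 * 6.2831853 = 4611.2297 rad. 1 arcminute = 0.00029088821 rad, so 4611.2297 rad = 4611.2297 / 0.00029088821 = 15852240 arcminute ≈ 1.585e+07 arcminute (4 s.f.).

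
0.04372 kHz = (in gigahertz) 1 kHz = 1000 Hz, so 0.04372 kHz = 0.04372 * 1000 = 43.72 Hz. 1 gigahertz = 1e+09 Hz, so 43.72 Hz = 43.72 / 1e+09 = 4.372e-08 gigahertz. Final answer: 4.372e-08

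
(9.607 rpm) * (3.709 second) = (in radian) 3.731. Check: 1 rpm = 0.10471976 rad/s, so 9.607 rpm = 9.607 * 0.10471976 = 1.0060427 rad/s. 3.709 second = 3.709 s. Combine: 1.0060427 rad/s * 3.709 s = 3.7314123 rad. 3.7314123 rad = 3.7314123 radian ≈ 3.731 radian (4 s.f.).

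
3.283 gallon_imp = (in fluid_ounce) 504.7. Check: 1 gallon_imp = 0.00454609 m^3, so 3.283 gallon_imp = 3.283 * 0.00454609 = 0.014924813 m^3. 1 fluid_ounce = 2.957353e-05 m^3, so 0.014924813 m^3 = 0.014924813 / 2.957353e-05 = 504.66798 fluid_ounce ≈ 504.7 fluid_ounce (4 s.f.).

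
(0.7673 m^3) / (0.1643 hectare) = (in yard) 0.0005107. Check: 0.7673 m^3 is already in m^3. 1 hectare = 10000 m^2, so 0.1643 hectare = 0.1643 * 10000 = 1643 m^2. Combine: 0.7673 m^3 / 1643 m^2 = 0.00046701156 m. 1 yard = 0.9144 m, so 0.00046701156 m = 0.00046701156 / 0.9144 = 0.00051073006 yard ≈ 0.0005107 yard (4 s.f.).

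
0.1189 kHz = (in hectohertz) 1 kHz = 1000 Hz, so 0.1189 kHz = 0.1189 * 1000 = 118.9 Hz. 1 hectohertz = 100 Hz, so 118.9 Hz = 118.9 / 100 = 1.189 hectohertz. Final answer: 1.189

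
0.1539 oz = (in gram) 1 oz = 0.028349523 kg, so 0.1539 oz = 0.1539 * 0.028349523 = 0.0043629916 kg. 1 gram = 0.001 kg, so 0.0043629916 kg = 0.0043629916 / 0.001 = 4.3629916 gram ≈ 4.363 gram (4 s.f.). Final answer: 4.363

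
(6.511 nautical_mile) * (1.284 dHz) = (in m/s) 1548. Check: 1 nautical_mile = 1852 m, so 6.511 nautical_mile = 6.511 * 1852 = 12058.372 m. 1 dHz = 0.1 Hz, so 1.284 dHz = 1.284 * 0.1 = 0.1284 Hz. Combine: 12058.372 m * 0.1284 Hz = 1548.295 m/s. Result: 1548.295 m/s ≈ 1548 m/s (4 s.f.).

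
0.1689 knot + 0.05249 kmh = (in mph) 0.227. Check: 1 knot = 0.51444444 m/s, so 0.1689 knot = 0.1689 * 0.51444444 = 0.086889667 m/s. 1 kmh = 0.27777778 m/s, so 0.05249 kmh = 0.05249 * 0.27777778 = 0.014580556 m/s. Sum: 0.086889667 + 0.014580556 = 0.10147022 m/s. 1 mph = 0.44704 m/s, so 0.10147022 m/s = 0.10147022 / 0.44704 = 0.22698242 mph ≈ 0.227 mph (4 s.f.).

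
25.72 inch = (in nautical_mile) 1 inch = 0.0254 m, so 25.72 inch = 25.72 * 0.0254 = 0.653288 m. 1 nautical_mile = 1852 m, so 0.653288 m = 0.653288 / 1852 = 0.0003527473 nautical_mile ≈ 0.0003527 nautical_mile (4 s.f.). Final answer: 0.0003527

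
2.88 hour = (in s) 1 hour = 3600 s, so 2.88 hour = 2.88 * 3600 = 10368 s. Result: 10368 s ≈ 1.037e+04 s (4 s.f.). Final answer: 1.037e+04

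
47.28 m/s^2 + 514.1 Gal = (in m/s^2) 52.42. Check: 47.28 m/s^2 is already in m/s^2. 1 Gal = 0.01 m/s^2, so 514.1 Gal = 514.1 * 0.01 = 5.141 m/s^2. Sum: 47.28 + 5.141 = 52.421 m/s^2. Result: 52.421 m/s^2 ≈ 52.42 m/s^2 (4 s.f.).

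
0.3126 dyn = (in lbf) 1 dyn = 1e-05 N, so 0.3126 dyn = 0.3126 * 1e-05 = 3.126e-06 N. 1 lbf = 4.4482216 N, so 3.126e-06 N = 3.126e-06 / 4.4482216 = 7.0275276e-07 lbf ≈ 7.028e-07 lbf (4 s.f.). Final answer: 7.028e-07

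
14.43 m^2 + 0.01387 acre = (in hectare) 14.43 m^2 is already in m^2. 1 acre = 4046.8564 m^2, so 0.01387 acre = 0.01387 * 4046.8564 = 56.129899 m^2. Sum: 14.43 + 56.129899 = 70.559899 m^2. 1 hectare = 10000 m^2, so 70.559899 m^2 = 70.559899 / 10000 = 0.0070559899 hectare ≈ 0.007056 hectare (4 s.f.). Final answer: 0.007056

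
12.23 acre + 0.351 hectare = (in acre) 1 acre = 4046.8564 m^2, so 12.23 acre = 12.23 * 4046.8564 = 49493.054 m^2. 1 hectare = 10000 m^2, so 0.351 hectare = 0.351 * 10000 = 3510 m^2. Sum: 49493.054 + 3510 = 53003.054 m^2. 1 acre = 4046.8564 m^2, so 53003.054 m^2 = 53003.054 / 4046.8564 = 13.09734 acre ≈ 13.1 acre (4 s.f.). Final answer: 13.1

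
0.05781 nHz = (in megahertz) 5.781e-17. Check: 1 nHz = 1e-09 Hz, so 0.05781 nHz = 0.05781 * 1e-09 = 5.781e-11 Hz. 1 megahertz = 1000000 Hz, so 5.781e-11 Hz = 5.781e-11 / 1000000 = 5.781e-17 megahertz.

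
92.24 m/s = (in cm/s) 1 cm/s = 0.01 m/s, so 92.24 m/s = 92.24 / 0.01 = 9224 cm/s. Final answer: 9224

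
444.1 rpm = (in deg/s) 2665. Check: 1 rpm = 0.10471976 rad/s, so 444.1 rpm = 444.1 * 0.10471976 = 46.506043 rad/s. 1 deg/s = 0.017453293 rad/s, so 46.506043 rad/s = 46.506043 / 0.017453293 = 2664.6 deg/s ≈ 2665 deg/s (4 s.f.).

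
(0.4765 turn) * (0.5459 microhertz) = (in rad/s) 1.634e-06. Check: 1 turn = 6.2831853 rad, so 0.4765 turn = 0.4765 * 6.2831853 = 2.9939378 rad. 1 microhertz = 1e-06 Hz, so 0.5459 microhertz = 0.5459 * 1e-06 = 5.459e-07 Hz. Combine: 2.9939378 rad * 5.459e-07 Hz = 1.6343906e-06 rad/s. Result: 1.6343906e-06 rad/s ≈ 1.634e-06 rad/s (4 s.f.).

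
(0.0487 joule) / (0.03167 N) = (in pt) 4359. Check: 0.0487 joule = 0.0487 J. 0.03167 N is already in N. Combine: 0.0487 J / 0.03167 N = 1.5377329 m. 1 pt = 0.00035277778 m, so 1.5377329 m = 1.5377329 / 0.00035277778 = 4358.9278 pt ≈ 4359 pt (4 s.f.).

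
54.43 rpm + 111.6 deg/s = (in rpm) 1 rpm = 0.10471976 rad/s, so 54.43 rpm = 54.43 * 0.10471976 = 5.6998963 rad/s. 1 deg/s = 0.017453293 rad/s, so 111.6 deg/s = 111.6 * 0.017453293 = 1.9477874 rad/s. Sum: 5.6998963 + 1.9477874 = 7.6476837 rad/s. 1 rpm = 0.10471976 rad/s, so 7.6476837 rad/s = 7.6476837 / 0.10471976 = 73.03 rpm. Final answer: 73.03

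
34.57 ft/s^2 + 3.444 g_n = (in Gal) 4431. Check: 1 ft/s^2 = 0.3048 m/s^2, so 34.57 ft/s^2 = 34.57 * 0.3048 = 10.536936 m/s^2. 1 g_n = 9.80665 m/s^2, so 3.444 g_n = 3.444 * 9.80665 = 33.774103 m/s^2. Sum: 10.536936 + 33.774103 = 44.311039 m/s^2. 1 Gal = 0.01 m/s^2, so 44.311039 m/s^2 = 44.311039 / 0.01 = 4431.1039 Gal ≈ 4431 Gal (4 s.f.).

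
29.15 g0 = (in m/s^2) 1 g0 = 9.80665 m/s^2, so 29.15 g0 = 29.15 * 9.80665 = 285.86385 m/s^2. Result: 285.86385 m/s^2 ≈ 285.9 m/s^2 (4 s.f.). Final answer: 285.9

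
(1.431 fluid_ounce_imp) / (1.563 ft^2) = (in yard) 1 fluid_ounce_imp = 2.8413063e-05 m^3, so 1.431 fluid_ounce_imp = 1.431 * 2.8413063e-05 = 4.0659092e-05 m^3. 1 ft^2 = 0.09290304 m^2, so 1.563 ft^2 = 1.563 * 0.09290304 = 0.14520745 m^2. Combine: 4.0659092e-05 m^3 / 0.14520745 m^2 = 0.00028000693 m. 1 yard = 0.9144 m, so 0.00028000693 m = 0.00028000693 / 0.9144 = 0.0003062193 yard ≈ 0.0003062 yard (4 s.f.). Final answer: 0.0003062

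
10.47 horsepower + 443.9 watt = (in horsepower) 11.07. Check: 1 horsepower = 745.69987 W, so 10.47 horsepower = 10.47 * 745.69987 = 7807.4777 W. 443.9 watt = 443.9 W. Sum: 7807.4777 + 443.9 = 8251.3777 W. 1 horsepower = 745.69987 W, so 8251.3777 W = 8251.3777 / 745.69987 = 11.06528 horsepower ≈ 11.07 horsepower (4 s.f.).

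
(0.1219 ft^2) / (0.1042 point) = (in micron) 1 ft^2 = 0.09290304 m^2, so 0.1219 ft^2 = 0.1219 * 0.09290304 = 0.011324881 m^2. 1 point = 0.00035277778 m, so 0.1042 point = 0.1042 * 0.00035277778 = 3.6759444e-05 m. Combine: 0.011324881 m^2 / 3.6759444e-05 m = 308.08084 m. 1 micron = 1e-06 m, so 308.08084 m = 308.08084 / 1e-06 = 3.0808084e+08 micron ≈ 3.081e+08 micron (4 s.f.). Final answer: 3.081e+08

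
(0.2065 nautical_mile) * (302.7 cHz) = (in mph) 2590. Check: 1 nautical_mile = 1852 m, so 0.2065 nautical_mile = 0.2065 * 1852 = 382.438 m. 1 cHz = 0.01 Hz, so 302.7 cHz = 302.7 * 0.01 = 3.027 Hz. Combine: 382.438 m * 3.027 Hz = 1157.6398 m/s. 1 mph = 0.44704 m/s, so 1157.6398 m/s = 1157.6398 / 0.44704 = 2589.5665 mph ≈ 2590 mph (4 s.f.).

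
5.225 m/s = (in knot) 1 knot = 0.51444444 m/s, so 5.225 m/s = 5.225 / 0.51444444 = 10.156587 knot ≈ 10.16 knot (4 s.f.). Final answer: 10.16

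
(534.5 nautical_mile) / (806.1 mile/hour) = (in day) 1 nautical_mile = 1852 m, so 534.5 nautical_mile = 534.5 * 1852 = 989894 m. 1 mile/hour = 0.44704 m/s, so 806.1 mile/hour = 806.1 * 0.44704 = 360.35894 m/s. Combine: 989894 m / 360.35894 m/s = 2746.9666 s. 1 day = 86400 s, so 2746.9666 s = 2746.9666 / 86400 = 0.031793595 day ≈ 0.03179 day (4 s.f.). Final answer: 0.03179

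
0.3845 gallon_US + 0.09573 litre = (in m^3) 1 gallon_US = 0.0037854118 m^3, so 0.3845 gallon_US = 0.3845 * 0.0037854118 = 0.0014554908 m^3. 1 litre = 0.001 m^3, so 0.09573 litre = 0.09573 * 0.001 = 9.573e-05 m^3. Sum: 0.0014554908 + 9.573e-05 = 0.0015512208 m^3. Result: 0.0015512208 m^3 ≈ 0.001551 m^3 (4 s.f.). Final answer: 0.001551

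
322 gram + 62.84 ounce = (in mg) 2.103e+06. Check: 1 gram = 0.001 kg, so 322 gram = 322 * 0.001 = 0.322 kg. 1 ounce = 0.028349523 kg, so 62.84 ounce = 62.84 * 0.028349523 = 1.781484 kg. Sum: 0.322 + 1.781484 = 2.103484 kg. 1 mg = 1e-06 kg, so 2.103484 kg = 2.103484 / 1e-06 = 2103484 mg ≈ 2.103e+06 mg (4 s.f.).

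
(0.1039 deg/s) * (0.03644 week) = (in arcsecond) 1 deg/s = 0.017453293 rad/s, so 0.1039 deg/s = 0.1039 * 0.017453293 = 0.0018133971 rad/s. 1 week = 604800 s, so 0.03644 week = 0.03644 * 604800 = 22038.912 s. Combine: 0.0018133971 rad/s * 22038.912 s = 39.965299 rad. 1 arcsecond = 4.8481368e-06 rad, so 39.965299 rad = 39.965299 / 4.8481368e-06 = 8243434.6 arcsecond ≈ 8.243e+06 arcsecond (4 s.f.). Final answer: 8.243e+06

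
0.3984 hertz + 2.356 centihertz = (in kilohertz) 0.000422. Check: 0.3984 hertz = 0.3984 Hz. 1 centihertz = 0.01 Hz, so 2.356 centihertz = 2.356 * 0.01 = 0.02356 Hz. Sum: 0.3984 + 0.02356 = 0.42196 Hz. 1 kilohertz = 1000 Hz, so 0.42196 Hz = 0.42196 / 1000 = 0.00042196 kilohertz ≈ 0.000422 kilohertz (4 s.f.).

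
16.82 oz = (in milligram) 1 oz = 0.028349523 kg, so 16.82 oz = 16.82 * 0.028349523 = 0.47683898 kg. 1 milligram = 1e-06 kg, so 0.47683898 kg = 0.47683898 / 1e-06 = 476838.98 milligram ≈ 4.768e+05 milligram (4 s.f.). Final answer: 4.768e+05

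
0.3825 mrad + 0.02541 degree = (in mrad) 0.826. Check: 1 mrad = 0.001 rad, so 0.3825 mrad = 0.3825 * 0.001 = 0.0003825 rad. 1 degree = 0.017453293 rad, so 0.02541 degree = 0.02541 * 0.017453293 = 0.00044348816 rad. Sum: 0.0003825 + 0.00044348816 = 0.00082598816 rad. 1 mrad = 0.001 rad, so 0.00082598816 rad = 0.00082598816 / 0.001 = 0.82598816 mrad ≈ 0.826 mrad (4 s.f.).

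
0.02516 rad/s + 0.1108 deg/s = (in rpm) 0.02516 rad/s is already in rad/s. 1 deg/s = 0.017453293 rad/s, so 0.1108 deg/s = 0.1108 * 0.017453293 = 0.0019338248 rad/s. Sum: 0.02516 + 0.0019338248 = 0.027093825 rad/s. 1 rpm = 0.10471976 rad/s, so 0.027093825 rad/s = 0.027093825 / 0.10471976 = 0.25872697 rpm ≈ 0.2587 rpm (4 s.f.). Final answer: 0.2587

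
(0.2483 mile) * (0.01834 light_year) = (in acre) 1 mile = 1609.344 m, so 0.2483 mile = 0.2483 * 1609.344 = 399.60012 m. 1 light_year = 9.4607305e+15 m, so 0.01834 light_year = 0.01834 * 9.4607305e+15 = 1.735098e+14 m. Combine: 399.60012 m * 1.735098e+14 m = 6.9334535e+16 m^2. 1 acre = 4046.8564 m^2, so 6.9334535e+16 m^2 = 6.9334535e+16 / 4046.8564 = 1.7132937e+13 acre ≈ 1.713e+13 acre (4 s.f.). Final answer: 1.713e+13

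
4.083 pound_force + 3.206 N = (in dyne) 1 pound_force = 4.4482216 N, so 4.083 pound_force = 4.083 * 4.4482216 = 18.162089 N. 3.206 N is already in N. Sum: 18.162089 + 3.206 = 21.368089 N. 1 dyne = 1e-05 N, so 21.368089 N = 21.368089 / 1e-05 = 2136808.9 dyne ≈ 2.137e+06 dyne (4 s.f.). Final answer: 2.137e+06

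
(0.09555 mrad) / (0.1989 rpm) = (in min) 7.646e-05. Check: 1 mrad = 0.001 rad, so 0.09555 mrad = 0.09555 * 0.001 = 9.555e-05 rad. 1 rpm = 0.10471976 rad/s, so 0.1989 rpm = 0.1989 * 0.10471976 = 0.020828759 rad/s. Combine: 9.555e-05 rad / 0.020828759 rad/s = 0.0045874072 s. 1 min = 60 s, so 0.0045874072 s = 0.0045874072 / 60 = 7.6456786e-05 min ≈ 7.646e-05 min (4 s.f.).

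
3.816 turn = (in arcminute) 1 turn = 6.2831853 rad, so 3.816 turn = 3.816 * 6.2831853 = 23.976635 rad. 1 arcminute = 0.00029088821 rad, so 23.976635 rad = 23.976635 / 0.00029088821 = 82425.6 arcminute ≈ 8.243e+04 arcminute (4 s.f.). Final answer: 8.243e+04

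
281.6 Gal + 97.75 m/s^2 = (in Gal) 1 Gal = 0.01 m/s^2, so 281.6 Gal = 281.6 * 0.01 = 2.816 m/s^2. 97.75 m/s^2 is already in m/s^2. Sum: 2.816 + 97.75 = 100.566 m/s^2. 1 Gal = 0.01 m/s^2, so 100.566 m/s^2 = 100.566 / 0.01 = 10056.6 Gal ≈ 1.006e+04 Gal (4 s.f.). Final answer: 1.006e+04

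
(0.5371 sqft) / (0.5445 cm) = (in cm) 1 sqft = 0.09290304 m^2, so 0.5371 sqft = 0.5371 * 0.09290304 = 0.049898223 m^2. 1 cm = 0.01 m, so 0.5445 cm = 0.5445 * 0.01 = 0.005445 m. Combine: 0.049898223 m^2 / 0.005445 m = 9.1640446 m. 1 cm = 0.01 m, so 9.1640446 m = 9.1640446 / 0.01 = 916.40446 cm ≈ 916.4 cm (4 s.f.). Final answer: 916.4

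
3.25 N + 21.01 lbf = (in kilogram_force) 9.861. Check: 3.25 N is already in N. 1 lbf = 4.4482216 N, so 21.01 lbf = 21.01 * 4.4482216 = 93.457136 N. Sum: 3.25 + 93.457136 = 96.707136 N. 1 kilogram_force = 9.80665 N, so 96.707136 N = 96.707136 / 9.80665 = 9.8613835 kilogram_force ≈ 9.861 kilogram_force (4 s.f.).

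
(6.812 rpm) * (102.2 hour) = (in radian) 1 rpm = 0.10471976 rad/s, so 6.812 rpm = 6.812 * 0.10471976 = 0.71335097 rad/s. 1 hour = 3600 s, so 102.2 hour = 102.2 * 3600 = 367920 s. Combine: 0.71335097 rad/s * 367920 s = 262456.09 rad. 262456.09 rad = 262456.09 radian ≈ 2.625e+05 radian (4 s.f.). Final answer: 2.625e+05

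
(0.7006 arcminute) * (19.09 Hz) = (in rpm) 0.03715. Check: 1 arcminute = 0.00029088821 rad, so 0.7006 arcminute = 0.7006 * 0.00029088821 = 0.00020379628 rad. 19.09 Hz is already in Hz. Combine: 0.00020379628 rad * 19.09 Hz = 0.003890471 rad/s. 1 rpm = 0.10471976 rad/s, so 0.003890471 rad/s = 0.003890471 / 0.10471976 = 0.037151261 rpm ≈ 0.03715 rpm (4 s.f.).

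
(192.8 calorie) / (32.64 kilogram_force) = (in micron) 1 calorie = 4.184 J, so 192.8 calorie = 192.8 * 4.184 = 806.6752 J. 1 kilogram_force = 9.80665 N, so 32.64 kilogram_force = 32.64 * 9.80665 = 320.08906 N. Combine: 806.6752 J / 320.08906 N = 2.5201586 m. 1 micron = 1e-06 m, so 2.5201586 m = 2.5201586 / 1e-06 = 2520158.6 micron ≈ 2.52e+06 micron (4 s.f.). Final answer: 2.52e+06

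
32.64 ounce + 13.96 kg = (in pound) 1 ounce = 0.028349523 kg, so 32.64 ounce = 32.64 * 0.028349523 = 0.92532843 kg. 13.96 kg is already in kg. Sum: 0.92532843 + 13.96 = 14.885328 kg. 1 pound = 0.45359237 kg, so 14.885328 kg = 14.885328 / 0.45359237 = 32.816532 pound ≈ 32.82 pound (4 s.f.). Final answer: 32.82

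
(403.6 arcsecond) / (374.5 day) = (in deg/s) 1 arcsecond = 4.8481368e-06 rad, so 403.6 arcsecond = 403.6 * 4.8481368e-06 = 0.001956708 rad. 1 day = 86400 s, so 374.5 day = 374.5 * 86400 = 32356800 s. Combine: 0.001956708 rad / 32356800 s = 6.0472853e-11 rad/s. 1 deg/s = 0.017453293 rad/s, so 6.0472853e-11 rad/s = 6.0472853e-11 / 0.017453293 = 3.4648393e-09 deg/s ≈ 3.465e-09 deg/s (4 s.f.). Final answer: 3.465e-09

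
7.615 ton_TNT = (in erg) 1 ton_TNT = 4.184e+09 J, so 7.615 ton_TNT = 7.615 * 4.184e+09 = 3.186116e+10 J. 1 erg = 1e-07 J, so 3.186116e+10 J = 3.186116e+10 / 1e-07 = 3.186116e+17 erg ≈ 3.186e+17 erg (4 s.f.). Final answer: 3.186e+17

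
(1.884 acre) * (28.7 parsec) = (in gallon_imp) 1 acre = 4046.8564 m^2, so 1.884 acre = 1.884 * 4046.8564 = 7624.2775 m^2. 1 parsec = 3.0856776e+16 m, so 28.7 parsec = 28.7 * 3.0856776e+16 = 8.8558947e+17 m. Combine: 7624.2775 m^2 * 8.8558947e+17 m = 6.7519798e+21 m^3. 1 gallon_imp = 0.00454609 m^3, so 6.7519798e+21 m^3 = 6.7519798e+21 / 0.00454609 = 1.4852279e+24 gallon_imp ≈ 1.485e+24 gallon_imp (4 s.f.). Final answer: 1.485e+24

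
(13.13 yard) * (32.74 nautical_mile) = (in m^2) 7.28e+05. Check: 1 yard = 0.9144 m, so 13.13 yard = 13.13 * 0.9144 = 12.006072 m. 1 nautical_mile = 1852 m, so 32.74 nautical_mile = 32.74 * 1852 = 60634.48 m. Combine: 12.006072 m * 60634.48 m = 727981.93 m^2. Result: 727981.93 m^2 ≈ 7.28e+05 m^2 (4 s.f.).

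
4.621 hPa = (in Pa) 1 hPa = 100 Pa, so 4.621 hPa = 4.621 * 100 = 462.1 Pa. Result: 462.1 Pa. Final answer: 462.1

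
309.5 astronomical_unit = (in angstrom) 1 astronomical_unit = 1.4959787e+11 m, so 309.5 astronomical_unit = 309.5 * 1.4959787e+11 = 4.6300541e+13 m. 1 angstrom = 1e-10 m, so 4.6300541e+13 m = 4.6300541e+13 / 1e-10 = 4.6300541e+23 angstrom ≈ 4.63e+23 angstrom (4 s.f.). Final answer: 4.63e+23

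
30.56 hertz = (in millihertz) 30.56 hertz = 30.56 Hz. 1 millihertz = 0.001 Hz, so 30.56 Hz = 30.56 / 0.001 = 30560 millihertz ≈ 3.056e+04 millihertz (4 s.f.). Final answer: 3.056e+04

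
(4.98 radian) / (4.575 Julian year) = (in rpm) 3.294e-07. Check: 4.98 radian = 4.98 rad. 1 Julian year = 31557600 s, so 4.575 Julian year = 4.575 * 31557600 = 1.4437602e+08 s. Combine: 4.98 rad / 1.4437602e+08 s = 3.4493263e-08 rad/s. 1 rpm = 0.10471976 rad/s, so 3.4493263e-08 rad/s = 3.4493263e-08 / 0.10471976 = 3.293864e-07 rpm ≈ 3.294e-07 rpm (4 s.f.).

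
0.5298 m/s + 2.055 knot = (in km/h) 0.5298 m/s is already in m/s. 1 knot = 0.51444444 m/s, so 2.055 knot = 2.055 * 0.51444444 = 1.0571833 m/s. Sum: 0.5298 + 1.0571833 = 1.5869833 m/s. 1 km/h = 0.27777778 m/s, so 1.5869833 m/s = 1.5869833 / 0.27777778 = 5.71314 km/h ≈ 5.713 km/h (4 s.f.). Final answer: 5.713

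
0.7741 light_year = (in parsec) 0.2373. Check: 1 light_year = 9.4607305e+15 m, so 0.7741 light_year = 0.7741 * 9.4607305e+15 = 7.3235515e+15 m. 1 parsec = 3.0856776e+16 m, so 7.3235515e+15 m = 7.3235515e+15 / 3.0856776e+16 = 0.23734014 parsec ≈ 0.2373 parsec (4 s.f.).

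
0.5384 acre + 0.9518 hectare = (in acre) 2.89. Check: 1 acre = 4046.8564 m^2, so 0.5384 acre = 0.5384 * 4046.8564 = 2178.8275 m^2. 1 hectare = 10000 m^2, so 0.9518 hectare = 0.9518 * 10000 = 9518 m^2. Sum: 2178.8275 + 9518 = 11696.827 m^2. 1 acre = 4046.8564 m^2, so 11696.827 m^2 = 11696.827 / 4046.8564 = 2.890349 acre ≈ 2.89 acre (4 s.f.).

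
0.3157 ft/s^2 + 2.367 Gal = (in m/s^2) 1 ft/s^2 = 0.3048 m/s^2, so 0.3157 ft/s^2 = 0.3157 * 0.3048 = 0.09622536 m/s^2. 1 Gal = 0.01 m/s^2, so 2.367 Gal = 2.367 * 0.01 = 0.02367 m/s^2. Sum: 0.09622536 + 0.02367 = 0.11989536 m/s^2. Result: 0.11989536 m/s^2 ≈ 0.1199 m/s^2 (4 s.f.). Final answer: 0.1199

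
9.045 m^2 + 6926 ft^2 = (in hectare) 0.06525. Check: 9.045 m^2 is already in m^2. 1 ft^2 = 0.09290304 m^2, so 6926 ft^2 = 6926 * 0.09290304 = 643.44646 m^2. Sum: 9.045 + 643.44646 = 652.49146 m^2. 1 hectare = 10000 m^2, so 652.49146 m^2 = 652.49146 / 10000 = 0.065249146 hectare ≈ 0.06525 hectare (4 s.f.).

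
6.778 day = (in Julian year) 1 day = 86400 s, so 6.778 day = 6.778 * 86400 = 585619.2 s. 1 Julian year = 31557600 s, so 585619.2 s = 585619.2 / 31557600 = 0.018557153 Julian year ≈ 0.01856 Julian year (4 s.f.). Final answer: 0.01856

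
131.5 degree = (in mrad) 1 degree = 0.017453293 rad, so 131.5 degree = 131.5 * 0.017453293 = 2.295108 rad. 1 mrad = 0.001 rad, so 2.295108 rad = 2.295108 / 0.001 = 2295.108 mrad ≈ 2295 mrad (4 s.f.). Final answer: 2295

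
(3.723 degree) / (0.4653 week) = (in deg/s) 1.323e-05. Check: 1 degree = 0.017453293 rad, so 3.723 degree = 3.723 * 0.017453293 = 0.064978608 rad. 1 week = 604800 s, so 0.4653 week = 0.4653 * 604800 = 281413.44 s. Combine: 0.064978608 rad / 281413.44 s = 2.3090087e-07 rad/s. 1 deg/s = 0.017453293 rad/s, so 2.3090087e-07 rad/s = 2.3090087e-07 / 0.017453293 = 1.3229645e-05 deg/s ≈ 1.323e-05 deg/s (4 s.f.).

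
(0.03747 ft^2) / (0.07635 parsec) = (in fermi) 0.001478. Check: 1 ft^2 = 0.09290304 m^2, so 0.03747 ft^2 = 0.03747 * 0.09290304 = 0.0034810769 m^2. 1 parsec = 3.0856776e+16 m, so 0.07635 parsec = 0.07635 * 3.0856776e+16 = 2.3559148e+15 m. Combine: 0.0034810769 m^2 / 2.3559148e+15 m = 1.4775903e-18 m. 1 fermi = 1e-15 m, so 1.4775903e-18 m = 1.4775903e-18 / 1e-15 = 0.0014775903 fermi ≈ 0.001478 fermi (4 s.f.).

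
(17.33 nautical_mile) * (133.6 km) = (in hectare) 1 nautical_mile = 1852 m, so 17.33 nautical_mile = 17.33 * 1852 = 32095.16 m. 1 km = 1000 m, so 133.6 km = 133.6 * 1000 = 133600 m. Combine: 32095.16 m * 133600 m = 4.2879134e+09 m^2. 1 hectare = 10000 m^2, so 4.2879134e+09 m^2 = 4.2879134e+09 / 10000 = 428791.34 hectare ≈ 4.288e+05 hectare (4 s.f.). Final answer: 4.288e+05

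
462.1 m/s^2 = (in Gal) 4.621e+04. Check: 1 Gal = 0.01 m/s^2, so 462.1 m/s^2 = 462.1 / 0.01 = 46210 Gal ≈ 4.621e+04 Gal (4 s.f.).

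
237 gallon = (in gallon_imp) 1 gallon = 0.0037854118 m^3, so 237 gallon = 237 * 0.0037854118 = 0.89714259 m^3. 1 gallon_imp = 0.00454609 m^3, so 0.89714259 m^3 = 0.89714259 / 0.00454609 = 197.34378 gallon_imp ≈ 197.3 gallon_imp (4 s.f.). Final answer: 197.3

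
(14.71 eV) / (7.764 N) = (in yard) 1 eV = 1.6021766e-19 J, so 14.71 eV = 14.71 * 1.6021766e-19 = 2.3568018e-18 J. 7.764 N is already in N. Combine: 2.3568018e-18 J / 7.764 N = 3.035551e-19 m. 1 yard = 0.9144 m, so 3.035551e-19 m = 3.035551e-19 / 0.9144 = 3.319719e-19 yard ≈ 3.32e-19 yard (4 s.f.). Final answer: 3.32e-19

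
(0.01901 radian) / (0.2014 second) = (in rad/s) 0.09439. Check: 0.01901 radian = 0.01901 rad. 0.2014 second = 0.2014 s. Combine: 0.01901 rad / 0.2014 s = 0.094389275 rad/s. Result: 0.094389275 rad/s ≈ 0.09439 rad/s (4 s.f.).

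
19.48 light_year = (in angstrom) 1 light_year = 9.4607305e+15 m, so 19.48 light_year = 19.48 * 9.4607305e+15 = 1.8429503e+17 m. 1 angstrom = 1e-10 m, so 1.8429503e+17 m = 1.8429503e+17 / 1e-10 = 1.8429503e+27 angstrom ≈ 1.843e+27 angstrom (4 s.f.). Final answer: 1.843e+27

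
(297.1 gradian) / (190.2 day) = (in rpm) 2.712e-06. Check: 1 gradian = 0.015707963 rad, so 297.1 gradian = 297.1 * 0.015707963 = 4.6668359 rad. 1 day = 86400 s, so 190.2 day = 190.2 * 86400 = 16433280 s. Combine: 4.6668359 rad / 16433280 s = 2.8398688e-07 rad/s. 1 rpm = 0.10471976 rad/s, so 2.8398688e-07 rad/s = 2.8398688e-07 / 0.10471976 = 2.7118749e-06 rpm ≈ 2.712e-06 rpm (4 s.f.).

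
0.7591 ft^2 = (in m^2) 0.07052. Check: 1 ft^2 = 0.09290304 m^2, so 0.7591 ft^2 = 0.7591 * 0.09290304 = 0.070522698 m^2. Result: 0.070522698 m^2 ≈ 0.07052 m^2 (4 s.f.).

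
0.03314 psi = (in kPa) 0.2285. Check: 1 psi = 6894.7573 Pa, so 0.03314 psi = 0.03314 * 6894.7573 = 228.49226 Pa. 1 kPa = 1000 Pa, so 228.49226 Pa = 228.49226 / 1000 = 0.22849226 kPa ≈ 0.2285 kPa (4 s.f.).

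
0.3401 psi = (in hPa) 23.45. Check: 1 psi = 6894.7573 Pa, so 0.3401 psi = 0.3401 * 6894.7573 = 2344.907 Pa. 1 hPa = 100 Pa, so 2344.907 Pa = 2344.907 / 100 = 23.44907 hPa ≈ 23.45 hPa (4 s.f.).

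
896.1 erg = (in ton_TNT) 2.142e-14. Check: 1 erg = 1e-07 J, so 896.1 erg = 896.1 * 1e-07 = 8.961e-05 J. 1 ton_TNT = 4.184e+09 J, so 8.961e-05 J = 8.961e-05 / 4.184e+09 = 2.1417304e-14 ton_TNT ≈ 2.142e-14 ton_TNT (4 s.f.).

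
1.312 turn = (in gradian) 524.8. Check: 1 turn = 6.2831853 rad, so 1.312 turn = 1.312 * 6.2831853 = 8.2435391 rad. 1 gradian = 0.015707963 rad, so 8.2435391 rad = 8.2435391 / 0.015707963 = 524.8 gradian.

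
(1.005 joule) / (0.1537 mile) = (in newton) 1.005 joule = 1.005 J. 1 mile = 1609.344 m, so 0.1537 mile = 0.1537 * 1609.344 = 247.35617 m. Combine: 1.005 J / 247.35617 m = 0.0040629671 N. 0.0040629671 N = 0.0040629671 newton ≈ 0.004063 newton (4 s.f.). Final answer: 0.004063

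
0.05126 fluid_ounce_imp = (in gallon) 0.0003848. Check: 1 fluid_ounce_imp = 2.8413063e-05 m^3, so 0.05126 fluid_ounce_imp = 0.05126 * 2.8413063e-05 = 1.4564536e-06 m^3. 1 gallon = 0.0037854118 m^3, so 1.4564536e-06 m^3 = 1.4564536e-06 / 0.0037854118 = 0.00038475433 gallon ≈ 0.0003848 gallon (4 s.f.).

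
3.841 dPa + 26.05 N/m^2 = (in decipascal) 264.3. Check: 1 dPa = 0.1 Pa, so 3.841 dPa = 3.841 * 0.1 = 0.3841 Pa. 26.05 N/m^2 = 26.05 Pa. Sum: 0.3841 + 26.05 = 26.4341 Pa. 1 decipascal = 0.1 Pa, so 26.4341 Pa = 26.4341 / 0.1 = 264.341 decipascal ≈ 264.3 decipascal (4 s.f.).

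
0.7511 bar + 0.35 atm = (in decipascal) 1 bar = 100000 Pa, so 0.7511 bar = 0.7511 * 100000 = 75110 Pa. 1 atm = 101325 Pa, so 0.35 atm = 0.35 * 101325 = 35463.75 Pa. Sum: 75110 + 35463.75 = 110573.75 Pa. 1 decipascal = 0.1 Pa, so 110573.75 Pa = 110573.75 / 0.1 = 1105737.5 decipascal ≈ 1.106e+06 decipascal (4 s.f.). Final answer: 1.106e+06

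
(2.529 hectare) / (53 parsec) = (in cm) 1 hectare = 10000 m^2, so 2.529 hectare = 2.529 * 10000 = 25290 m^2. 1 parsec = 3.0856776e+16 m, so 53 parsec = 53 * 3.0856776e+16 = 1.6354091e+18 m. Combine: 25290 m^2 / 1.6354091e+18 m = 1.546402e-14 m. 1 cm = 0.01 m, so 1.546402e-14 m = 1.546402e-14 / 0.01 = 1.546402e-12 cm ≈ 1.546e-12 cm (4 s.f.). Final answer: 1.546e-12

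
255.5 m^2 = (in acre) 1 acre = 4046.8564 m^2, so 255.5 m^2 = 255.5 / 4046.8564 = 0.063135425 acre ≈ 0.06314 acre (4 s.f.). Final answer: 0.06314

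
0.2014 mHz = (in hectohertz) 2.014e-06. Check: 1 mHz = 0.001 Hz, so 0.2014 mHz = 0.2014 * 0.001 = 0.0002014 Hz. 1 hectohertz = 100 Hz, so 0.0002014 Hz = 0.0002014 / 100 = 2.014e-06 hectohertz.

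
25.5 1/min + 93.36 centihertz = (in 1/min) 1 1/min = 0.016666667 Hz, so 25.5 1/min = 25.5 * 0.016666667 = 0.425 Hz. 1 centihertz = 0.01 Hz, so 93.36 centihertz = 93.36 * 0.01 = 0.9336 Hz. Sum: 0.425 + 0.9336 = 1.3586 Hz. 1 1/min = 0.016666667 Hz, so 1.3586 Hz = 1.3586 / 0.016666667 = 81.516 1/min ≈ 81.52 1/min (4 s.f.). Final answer: 81.52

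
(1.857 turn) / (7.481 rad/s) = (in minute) 0.02599. Check: 1 turn = 6.2831853 rad, so 1.857 turn = 1.857 * 6.2831853 = 11.667875 rad. 7.481 rad/s is already in rad/s. Combine: 11.667875 rad / 7.481 rad/s = 1.5596678 s. 1 minute = 60 s, so 1.5596678 s = 1.5596678 / 60 = 0.025994464 minute ≈ 0.02599 minute (4 s.f.).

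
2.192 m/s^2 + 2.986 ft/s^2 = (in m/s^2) 3.102. Check: 2.192 m/s^2 is already in m/s^2. 1 ft/s^2 = 0.3048 m/s^2, so 2.986 ft/s^2 = 2.986 * 0.3048 = 0.9101328 m/s^2. Sum: 2.192 + 0.9101328 = 3.1021328 m/s^2. Result: 3.1021328 m/s^2 ≈ 3.102 m/s^2 (4 s.f.).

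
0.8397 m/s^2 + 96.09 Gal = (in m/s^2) 0.8397 m/s^2 is already in m/s^2. 1 Gal = 0.01 m/s^2, so 96.09 Gal = 96.09 * 0.01 = 0.9609 m/s^2. Sum: 0.8397 + 0.9609 = 1.8006 m/s^2. Result: 1.8006 m/s^2 ≈ 1.801 m/s^2 (4 s.f.). Final answer: 1.801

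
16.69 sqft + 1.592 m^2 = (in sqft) 1 sqft = 0.09290304 m^2, so 16.69 sqft = 16.69 * 0.09290304 = 1.5505517 m^2. 1.592 m^2 is already in m^2. Sum: 1.5505517 + 1.592 = 3.1425517 m^2. 1 sqft = 0.09290304 m^2, so 3.1425517 m^2 = 3.1425517 / 0.09290304 = 33.826145 sqft ≈ 33.83 sqft (4 s.f.). Final answer: 33.83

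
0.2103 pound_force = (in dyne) 1 pound_force = 4.4482216 N, so 0.2103 pound_force = 0.2103 * 4.4482216 = 0.93546101 N. 1 dyne = 1e-05 N, so 0.93546101 N = 0.93546101 / 1e-05 = 93546.101 dyne ≈ 9.355e+04 dyne (4 s.f.). Final answer: 9.355e+04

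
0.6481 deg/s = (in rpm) 0.108. Check: 1 deg/s = 0.017453293 rad/s, so 0.6481 deg/s = 0.6481 * 0.017453293 = 0.011311479 rad/s. 1 rpm = 0.10471976 rad/s, so 0.011311479 rad/s = 0.011311479 / 0.10471976 = 0.10801667 rpm ≈ 0.108 rpm (4 s.f.).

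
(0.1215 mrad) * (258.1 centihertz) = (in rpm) 1 mrad = 0.001 rad, so 0.1215 mrad = 0.1215 * 0.001 = 0.0001215 rad. 1 centihertz = 0.01 Hz, so 258.1 centihertz = 258.1 * 0.01 = 2.581 Hz. Combine: 0.0001215 rad * 2.581 Hz = 0.0003135915 rad/s. 1 rpm = 0.10471976 rad/s, so 0.0003135915 rad/s = 0.0003135915 / 0.10471976 = 0.0029945782 rpm ≈ 0.002995 rpm (4 s.f.). Final answer: 0.002995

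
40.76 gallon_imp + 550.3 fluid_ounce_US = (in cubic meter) 1 gallon_imp = 0.00454609 m^3, so 40.76 gallon_imp = 40.76 * 0.00454609 = 0.18529863 m^3. 1 fluid_ounce_US = 2.957353e-05 m^3, so 550.3 fluid_ounce_US = 550.3 * 2.957353e-05 = 0.016274313 m^3. Sum: 0.18529863 + 0.016274313 = 0.20157294 m^3. 0.20157294 m^3 = 0.20157294 cubic meter ≈ 0.2016 cubic meter (4 s.f.). Final answer: 0.2016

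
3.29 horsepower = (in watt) 1 horsepower = 745.69987 W, so 3.29 horsepower = 3.29 * 745.69987 = 2453.3526 W. 2453.3526 W = 2453.3526 watt ≈ 2453 watt (4 s.f.). Final answer: 2453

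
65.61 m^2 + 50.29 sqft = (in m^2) 65.61 m^2 is already in m^2. 1 sqft = 0.09290304 m^2, so 50.29 sqft = 50.29 * 0.09290304 = 4.6720939 m^2. Sum: 65.61 + 4.6720939 = 70.282094 m^2. Result: 70.282094 m^2 ≈ 70.28 m^2 (4 s.f.). Final answer: 70.28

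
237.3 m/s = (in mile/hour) 1 mile/hour = 0.44704 m/s, so 237.3 m/s = 237.3 / 0.44704 = 530.82498 mile/hour ≈ 530.8 mile/hour (4 s.f.). Final answer: 530.8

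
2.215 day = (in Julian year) 1 day = 86400 s, so 2.215 day = 2.215 * 86400 = 191376 s. 1 Julian year = 31557600 s, so 191376 s = 191376 / 31557600 = 0.0060643395 Julian year ≈ 0.006064 Julian year (4 s.f.). Final answer: 0.006064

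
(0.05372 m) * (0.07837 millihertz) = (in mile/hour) 0.05372 m is already in m. 1 millihertz = 0.001 Hz, so 0.07837 millihertz = 0.07837 * 0.001 = 7.837e-05 Hz. Combine: 0.05372 m * 7.837e-05 Hz = 4.2100364e-06 m/s. 1 mile/hour = 0.44704 m/s, so 4.2100364e-06 m/s = 4.2100364e-06 / 0.44704 = 9.4175832e-06 mile/hour ≈ 9.418e-06 mile/hour (4 s.f.). Final answer: 9.418e-06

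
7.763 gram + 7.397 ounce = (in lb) 0.4794. Check: 1 gram = 0.001 kg, so 7.763 gram = 7.763 * 0.001 = 0.007763 kg. 1 ounce = 0.028349523 kg, so 7.397 ounce = 7.397 * 0.028349523 = 0.20970142 kg. Sum: 0.007763 + 0.20970142 = 0.21746442 kg. 1 lb = 0.45359237 kg, so 0.21746442 kg = 0.21746442 / 0.45359237 = 0.47942699 lb ≈ 0.4794 lb (4 s.f.).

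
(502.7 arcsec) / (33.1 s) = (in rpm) 1 arcsec = 4.8481368e-06 rad, so 502.7 arcsec = 502.7 * 4.8481368e-06 = 0.0024371584 rad. 33.1 s is already in s. Combine: 0.0024371584 rad / 33.1 s = 7.3630162e-05 rad/s. 1 rpm = 0.10471976 rad/s, so 7.3630162e-05 rad/s = 7.3630162e-05 / 0.10471976 = 0.00070311626 rpm ≈ 0.0007031 rpm (4 s.f.). Final answer: 0.0007031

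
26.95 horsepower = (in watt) 1 horsepower = 745.69987 W, so 26.95 horsepower = 26.95 * 745.69987 = 20096.612 W. 20096.612 W = 20096.612 watt ≈ 2.01e+04 watt (4 s.f.). Final answer: 2.01e+04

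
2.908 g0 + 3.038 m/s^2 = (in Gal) 3156. Check: 1 g0 = 9.80665 m/s^2, so 2.908 g0 = 2.908 * 9.80665 = 28.517738 m/s^2. 3.038 m/s^2 is already in m/s^2. Sum: 28.517738 + 3.038 = 31.555738 m/s^2. 1 Gal = 0.01 m/s^2, so 31.555738 m/s^2 = 31.555738 / 0.01 = 3155.5738 Gal ≈ 3156 Gal (4 s.f.).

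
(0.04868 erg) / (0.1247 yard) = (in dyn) 1 erg = 1e-07 J, so 0.04868 erg = 0.04868 * 1e-07 = 4.868e-09 J. 1 yard = 0.9144 m, so 0.1247 yard = 0.1247 * 0.9144 = 0.11402568 m. Combine: 4.868e-09 J / 0.11402568 m = 4.2692137e-08 N. 1 dyn = 1e-05 N, so 4.2692137e-08 N = 4.2692137e-08 / 1e-05 = 0.0042692137 dyn ≈ 0.004269 dyn (4 s.f.). Final answer: 0.004269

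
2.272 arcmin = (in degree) 1 arcmin = 0.00029088821 rad, so 2.272 arcmin = 2.272 * 0.00029088821 = 0.00066089801 rad. 1 degree = 0.017453293 rad, so 0.00066089801 rad = 0.00066089801 / 0.017453293 = 0.037866667 degree ≈ 0.03787 degree (4 s.f.). Final answer: 0.03787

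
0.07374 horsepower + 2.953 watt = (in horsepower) 1 horsepower = 745.69987 W, so 0.07374 horsepower = 0.07374 * 745.69987 = 54.987909 W. 2.953 watt = 2.953 W. Sum: 54.987909 + 2.953 = 57.940909 W. 1 horsepower = 745.69987 W, so 57.940909 W = 57.940909 / 745.69987 = 0.077700038 horsepower ≈ 0.0777 horsepower (4 s.f.). Final answer: 0.0777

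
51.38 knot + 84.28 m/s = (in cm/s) 1.107e+04. Check: 1 knot = 0.51444444 m/s, so 51.38 knot = 51.38 * 0.51444444 = 26.432156 m/s. 84.28 m/s is already in m/s. Sum: 26.432156 + 84.28 = 110.71216 m/s. 1 cm/s = 0.01 m/s, so 110.71216 m/s = 110.71216 / 0.01 = 11071.216 cm/s ≈ 1.107e+04 cm/s (4 s.f.).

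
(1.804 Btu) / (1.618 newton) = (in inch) 4.631e+04. Check: 1 Btu = 1055.0559 J, so 1.804 Btu = 1.804 * 1055.0559 = 1903.3208 J. 1.618 newton = 1.618 N. Combine: 1903.3208 J / 1.618 N = 1176.3416 m. 1 inch = 0.0254 m, so 1176.3416 m = 1176.3416 / 0.0254 = 46312.663 inch ≈ 4.631e+04 inch (4 s.f.).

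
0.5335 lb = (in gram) 242. Check: 1 lb = 0.45359237 kg, so 0.5335 lb = 0.5335 * 0.45359237 = 0.24199153 kg. 1 gram = 0.001 kg, so 0.24199153 kg = 0.24199153 / 0.001 = 241.99153 gram ≈ 242 gram (4 s.f.).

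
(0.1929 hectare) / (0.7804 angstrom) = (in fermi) 2.472e+28. Check: 1 hectare = 10000 m^2, so 0.1929 hectare = 0.1929 * 10000 = 1929 m^2. 1 angstrom = 1e-10 m, so 0.7804 angstrom = 0.7804 * 1e-10 = 7.804e-11 m. Combine: 1929 m^2 / 7.804e-11 m = 2.4718093e+13 m. 1 fermi = 1e-15 m, so 2.4718093e+13 m = 2.4718093e+13 / 1e-15 = 2.4718093e+28 fermi ≈ 2.472e+28 fermi (4 s.f.).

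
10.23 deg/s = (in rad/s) 0.1785. Check: 1 deg/s = 0.017453293 rad/s, so 10.23 deg/s = 10.23 * 0.017453293 = 0.17854718 rad/s. Result: 0.17854718 rad/s ≈ 0.1785 rad/s (4 s.f.).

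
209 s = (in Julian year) 6.623e-06. Check: 1 Julian year = 31557600 s, so 209 s = 209 / 31557600 = 6.6228104e-06 Julian year ≈ 6.623e-06 Julian year (4 s.f.).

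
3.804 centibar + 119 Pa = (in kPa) 1 centibar = 1000 Pa, so 3.804 centibar = 3.804 * 1000 = 3804 Pa. 119 Pa is already in Pa. Sum: 3804 + 119 = 3923 Pa. 1 kPa = 1000 Pa, so 3923 Pa = 3923 / 1000 = 3.923 kPa. Final answer: 3.923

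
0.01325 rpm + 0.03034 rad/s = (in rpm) 1 rpm = 0.10471976 rad/s, so 0.01325 rpm = 0.01325 * 0.10471976 = 0.0013875368 rad/s. 0.03034 rad/s is already in rad/s. Sum: 0.0013875368 + 0.03034 = 0.031727537 rad/s. 1 rpm = 0.10471976 rad/s, so 0.031727537 rad/s = 0.031727537 / 0.10471976 = 0.30297566 rpm ≈ 0.303 rpm (4 s.f.). Final answer: 0.303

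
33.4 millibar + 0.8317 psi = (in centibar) 1 millibar = 100 Pa, so 33.4 millibar = 33.4 * 100 = 3340 Pa. 1 psi = 6894.7573 Pa, so 0.8317 psi = 0.8317 * 6894.7573 = 5734.3696 Pa. Sum: 3340 + 5734.3696 = 9074.3696 Pa. 1 centibar = 1000 Pa, so 9074.3696 Pa = 9074.3696 / 1000 = 9.0743696 centibar ≈ 9.074 centibar (4 s.f.). Final answer: 9.074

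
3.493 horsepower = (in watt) 2605. Check: 1 horsepower = 745.69987 W, so 3.493 horsepower = 3.493 * 745.69987 = 2604.7297 W. 2604.7297 W = 2604.7297 watt ≈ 2605 watt (4 s.f.).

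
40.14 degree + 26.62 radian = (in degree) 1565. Check: 1 degree = 0.017453293 rad, so 40.14 degree = 40.14 * 0.017453293 = 0.70057516 rad. 26.62 radian = 26.62 rad. Sum: 0.70057516 + 26.62 = 27.320575 rad. 1 degree = 0.017453293 rad, so 27.320575 rad = 27.320575 / 0.017453293 = 1565.3537 degree ≈ 1565 degree (4 s.f.).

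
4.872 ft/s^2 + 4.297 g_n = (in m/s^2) 1 ft/s^2 = 0.3048 m/s^2, so 4.872 ft/s^2 = 4.872 * 0.3048 = 1.4849856 m/s^2. 1 g_n = 9.80665 m/s^2, so 4.297 g_n = 4.297 * 9.80665 = 42.139175 m/s^2. Sum: 1.4849856 + 42.139175 = 43.624161 m/s^2. Result: 43.624161 m/s^2 ≈ 43.62 m/s^2 (4 s.f.). Final answer: 43.62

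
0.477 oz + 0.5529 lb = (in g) 264.3. Check: 1 oz = 0.028349523 kg, so 0.477 oz = 0.477 * 0.028349523 = 0.013522723 kg. 1 lb = 0.45359237 kg, so 0.5529 lb = 0.5529 * 0.45359237 = 0.25079122 kg. Sum: 0.013522723 + 0.25079122 = 0.26431394 kg. 1 g = 0.001 kg, so 0.26431394 kg = 0.26431394 / 0.001 = 264.31394 g ≈ 264.3 g (4 s.f.).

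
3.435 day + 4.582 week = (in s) 3.068e+06. Check: 1 day = 86400 s, so 3.435 day = 3.435 * 86400 = 296784 s. 1 week = 604800 s, so 4.582 week = 4.582 * 604800 = 2771193.6 s. Sum: 296784 + 2771193.6 = 3067977.6 s. Result: 3067977.6 s ≈ 3.068e+06 s (4 s.f.).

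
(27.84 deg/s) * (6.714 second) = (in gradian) 207.7. Check: 1 deg/s = 0.017453293 rad/s, so 27.84 deg/s = 27.84 * 0.017453293 = 0.48589966 rad/s. 6.714 second = 6.714 s. Combine: 0.48589966 rad/s * 6.714 s = 3.2623303 rad. 1 gradian = 0.015707963 rad, so 3.2623303 rad = 3.2623303 / 0.015707963 = 207.6864 gradian ≈ 207.7 gradian (4 s.f.).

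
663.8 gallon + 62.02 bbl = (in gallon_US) 3269. Check: 1 gallon = 0.0037854118 m^3, so 663.8 gallon = 663.8 * 0.0037854118 = 2.5127563 m^3. 1 bbl = 0.15898729 m^3, so 62.02 bbl = 62.02 * 0.15898729 = 9.860392 m^3. Sum: 2.5127563 + 9.860392 = 12.373148 m^3. 1 gallon_US = 0.0037854118 m^3, so 12.373148 m^3 = 12.373148 / 0.0037854118 = 3268.64 gallon_US ≈ 3269 gallon_US (4 s.f.).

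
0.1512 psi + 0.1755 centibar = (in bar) 0.01218. Check: 1 psi = 6894.7573 Pa, so 0.1512 psi = 0.1512 * 6894.7573 = 1042.4873 Pa. 1 centibar = 1000 Pa, so 0.1755 centibar = 0.1755 * 1000 = 175.5 Pa. Sum: 1042.4873 + 175.5 = 1217.9873 Pa. 1 bar = 100000 Pa, so 1217.9873 Pa = 1217.9873 / 100000 = 0.012179873 bar ≈ 0.01218 bar (4 s.f.).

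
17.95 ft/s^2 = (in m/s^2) 5.471. Check: 1 ft/s^2 = 0.3048 m/s^2, so 17.95 ft/s^2 = 17.95 * 0.3048 = 5.47116 m/s^2. Result: 5.47116 m/s^2 ≈ 5.471 m/s^2 (4 s.f.).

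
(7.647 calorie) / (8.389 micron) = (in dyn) 1 calorie = 4.184 J, so 7.647 calorie = 7.647 * 4.184 = 31.995048 J. 1 micron = 1e-06 m, so 8.389 micron = 8.389 * 1e-06 = 8.389e-06 m. Combine: 31.995048 J / 8.389e-06 m = 3813928.7 N. 1 dyn = 1e-05 N, so 3813928.7 N = 3813928.7 / 1e-05 = 3.8139287e+11 dyn ≈ 3.814e+11 dyn (4 s.f.). Final answer: 3.814e+11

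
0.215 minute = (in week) 2.133e-05. Check: 1 minute = 60 s, so 0.215 minute = 0.215 * 60 = 12.9 s. 1 week = 604800 s, so 12.9 s = 12.9 / 604800 = 2.1329365e-05 week ≈ 2.133e-05 week (4 s.f.).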